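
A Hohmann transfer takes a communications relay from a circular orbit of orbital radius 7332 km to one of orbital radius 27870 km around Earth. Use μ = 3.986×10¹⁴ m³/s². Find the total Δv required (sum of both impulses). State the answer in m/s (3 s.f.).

r₁ = 7332 km = 7.332×10⁶ m.
r₂ = 27870 km = 2.787×10⁷ m.
Transfer ellipse a_t = (r₁ + r₂)/2 = 1.760×10⁷ m.
At r₁: circular v_c1 = √(μ/r₁) = 7373 m/s; transfer-perigee v_p = √[μ(2/r₁ − 1/a_t)] = 9278 m/s.
Δv₁ = v_p − v_c1 = 1905 m/s.
At r₂: circular v_c2 = √(μ/r₂) = 3782 m/s; transfer-apogee v_a = √[μ(2/r₂ − 1/a_t)] = 2441 m/s.
Δv₂ = v_c2 − v_a = 1341 m/s.
Total Δv = Δv₁ + Δv₂ = 3246 m/s.

Δv_total ≈ 3250 m/s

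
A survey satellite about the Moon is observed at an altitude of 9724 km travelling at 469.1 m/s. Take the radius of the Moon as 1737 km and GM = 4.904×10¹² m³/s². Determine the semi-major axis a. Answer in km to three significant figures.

r = 1737 + 9724 = 11461 km = 1.146×10⁷ m.
Specific orbital energy ε = v²/2 − μ/r = (469.1)²/2 − 4.904×10¹²/1.146×10⁷ = -3.179×10⁵ J/kg.
Since ε = −μ/(2a), a = −μ/(2ε) = 7.714×10⁶ m = 7714.1 km.

a ≈ 7710 km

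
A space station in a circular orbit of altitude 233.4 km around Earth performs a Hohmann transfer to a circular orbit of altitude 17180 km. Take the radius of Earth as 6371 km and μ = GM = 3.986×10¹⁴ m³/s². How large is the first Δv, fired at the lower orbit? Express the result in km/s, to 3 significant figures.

Δv ≈ 1.94 km/s

r₁ = 6371 + 233.4 = 6604.4 km = 6.6044×10⁶ m.
r₂ = 6371 + 17180 = 23551 km = 2.3551×10⁷ m.
Transfer ellipse a_t = (r₁ + r₂)/2 = 1.508×10⁷ m.
At r₁: circular v_c1 = √(μ/r₁) = 7769 m/s; transfer-perigee v_p = √[μ(2/r₁ − 1/a_t)] = 9709 m/s.
Δv₁ = v_p − v_c1 = 1941 m/s.
= 1.941 km/s.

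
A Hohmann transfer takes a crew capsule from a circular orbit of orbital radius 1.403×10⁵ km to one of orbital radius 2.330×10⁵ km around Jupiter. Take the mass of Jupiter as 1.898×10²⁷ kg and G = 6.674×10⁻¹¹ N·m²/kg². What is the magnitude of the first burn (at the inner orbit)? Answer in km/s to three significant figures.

Δv ≈ 3.52 km/s

μ = GM = 6.674×10⁻¹¹ × 1.898×10²⁷ = 1.267×10¹⁷ m³/s².
r₁ = 1.403×10⁵ km = 1.403×10⁸ m.
r₂ = 2.330×10⁵ km = 2.330×10⁸ m.
Transfer ellipse a_t = (r₁ + r₂)/2 = 1.866×10⁸ m.
At r₁: circular v_c1 = √(μ/r₁) = 30050 m/s; transfer-perijove v_p = √[μ(2/r₁ − 1/a_t)] = 33570 m/s.
Δv₁ = v_p − v_c1 = 3524 m/s.
= 3.524 km/s.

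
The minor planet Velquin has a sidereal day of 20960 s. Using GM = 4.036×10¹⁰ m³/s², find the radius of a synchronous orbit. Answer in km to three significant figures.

A synchronous orbit has period T, so by Kepler's third law a = (μT²/4π²)^(1/3).
μT²/4π² = 4.036×10¹⁰ × (2.096×10⁴)² / 39.48 = 4.491×10¹⁷ m³.
a = 7.658×10⁵ m = 765.82 km.

r_sync ≈ 766 km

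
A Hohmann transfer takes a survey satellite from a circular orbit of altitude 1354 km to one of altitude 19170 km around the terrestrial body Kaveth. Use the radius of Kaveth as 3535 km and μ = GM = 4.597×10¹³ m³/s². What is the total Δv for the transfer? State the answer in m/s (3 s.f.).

Δv_total ≈ 1440 m/s

r₁ = 3535 + 1354 = 4889.0 km = 4.8890×10⁶ m.
r₂ = 3535 + 19170 = 22705 km = 2.2705×10⁷ m.
Transfer ellipse a_t = (r₁ + r₂)/2 = 1.380×10⁷ m.
At r₁: circular v_c1 = √(μ/r₁) = 3066 m/s; transfer-periapsis v_p = √[μ(2/r₁ − 1/a_t)] = 3934 m/s.
Δv₁ = v_p − v_c1 = 867.3 m/s.
At r₂: circular v_c2 = √(μ/r₂) = 1423 m/s; transfer-apoapsis v_a = √[μ(2/r₂ − 1/a_t)] = 847.0 m/s.
Δv₂ = v_c2 − v_a = 575.9 m/s.
Total Δv = Δv₁ + Δv₂ = 1443 m/s.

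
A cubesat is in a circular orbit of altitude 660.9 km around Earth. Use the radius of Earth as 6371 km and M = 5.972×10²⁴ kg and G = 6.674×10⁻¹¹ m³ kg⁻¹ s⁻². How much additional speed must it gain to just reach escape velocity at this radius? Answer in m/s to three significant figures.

μ = GM = 6.674×10⁻¹¹ × 5.972×10²⁴ = 3.986×10¹⁴ m³/s².
r = 6371 + 660.9 = 7031.9 km = 7.0319×10⁶ m.
Circular speed v_c = √(μ/r) = 7529 m/s.
Escape speed v_esc = √(2μ/r) = √2 × v_c = 10650 m/s.
Δv = v_esc − v_c = 3118 m/s.

Δv ≈ 3120 m/s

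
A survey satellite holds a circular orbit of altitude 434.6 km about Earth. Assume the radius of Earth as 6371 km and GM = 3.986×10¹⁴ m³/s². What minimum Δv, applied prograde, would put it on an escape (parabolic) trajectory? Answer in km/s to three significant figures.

Δv ≈ 3.17 km/s

r = 6371 + 434.6 = 6805.6 km = 6.8056×10⁶ m.
Circular speed v_c = √(μ/r) = 7653 m/s.
Escape speed v_esc = √(2μ/r) = √2 × v_c = 10820 m/s.
Δv = v_esc − v_c = 3170 m/s = 3.170 km/s.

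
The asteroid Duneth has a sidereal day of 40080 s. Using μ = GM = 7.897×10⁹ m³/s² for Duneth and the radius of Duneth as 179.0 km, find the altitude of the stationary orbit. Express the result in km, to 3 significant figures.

h_sync ≈ 506 km

A synchronous orbit has period T, so by Kepler's third law a = (μT²/4π²)^(1/3).
μT²/4π² = 7.897×10⁹ × (4.008×10⁴)² / 39.48 = 3.213×10¹⁷ m³.
a = 6.849×10⁵ m = 684.94 km.
Altitude h = a − R = 684.94 − 179.0 = 505.94 km.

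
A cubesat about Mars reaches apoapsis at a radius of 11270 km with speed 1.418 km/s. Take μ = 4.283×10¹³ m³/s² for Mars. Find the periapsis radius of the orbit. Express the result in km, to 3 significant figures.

r_a = 1.127×10⁷ m.
Specific energy ε = v²/2 − μ/r = -2.795×10⁶ J/kg, so a = −μ/(2ε) = 7.662×10⁶ m.
The apsides satisfy r_p + r_a = 2a, so the periapsis radius is 2a − r_a = 4.054×10⁶ m = 4053.8 km.

periapsis radius ≈ 4050 km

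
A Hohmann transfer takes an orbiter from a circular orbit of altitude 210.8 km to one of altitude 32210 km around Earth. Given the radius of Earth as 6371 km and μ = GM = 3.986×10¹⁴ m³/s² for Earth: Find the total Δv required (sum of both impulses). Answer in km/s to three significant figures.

Δv_total ≈ 3.87 km/s

r₁ = 6371 + 210.8 = 6581.8 km = 6.5818×10⁶ m.
r₂ = 6371 + 32210 = 38581 km = 3.8581×10⁷ m.
Transfer ellipse a_t = (r₁ + r₂)/2 = 2.258×10⁷ m.
At r₁: circular v_c1 = √(μ/r₁) = 7782 m/s; transfer-perigee v_p = √[μ(2/r₁ − 1/a_t)] = 10170 m/s.
Δv₁ = v_p − v_c1 = 2390 m/s.
At r₂: circular v_c2 = √(μ/r₂) = 3214 m/s; transfer-apogee v_a = √[μ(2/r₂ − 1/a_t)] = 1735 m/s.
Δv₂ = v_c2 − v_a = 1479 m/s.
Total Δv = Δv₁ + Δv₂ = 3869 m/s = 3.869 km/s.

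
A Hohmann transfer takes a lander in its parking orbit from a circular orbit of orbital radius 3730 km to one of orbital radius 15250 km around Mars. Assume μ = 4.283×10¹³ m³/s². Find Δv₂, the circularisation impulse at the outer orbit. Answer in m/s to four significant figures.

r₁ = 3730 km = 3.730×10⁶ m.
r₂ = 15250 km = 1.525×10⁷ m.
Transfer ellipse a_t = (r₁ + r₂)/2 = 9.490×10⁶ m.
At r₁: circular v_c1 = √(μ/r₁) = 3389 m/s; transfer-periapsis v_p = √[μ(2/r₁ − 1/a_t)] = 4296 m/s.
At r₂: circular v_c2 = √(μ/r₂) = 1676 m/s; transfer-apoapsis v_a = √[μ(2/r₂ − 1/a_t)] = 1051 m/s.
Δv₂ = v_c2 − v_a = 625.2 m/s.

Δv ≈ 625.2 m/s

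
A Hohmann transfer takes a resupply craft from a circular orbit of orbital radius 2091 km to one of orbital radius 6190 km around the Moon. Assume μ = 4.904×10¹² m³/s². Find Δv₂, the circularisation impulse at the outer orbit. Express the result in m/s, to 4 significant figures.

r₁ = 2091 km = 2.091×10⁶ m.
r₂ = 6190 km = 6.190×10⁶ m.
Transfer ellipse a_t = (r₁ + r₂)/2 = 4.140×10⁶ m.
At r₁: circular v_c1 = √(μ/r₁) = 1531 m/s; transfer-perilune v_p = √[μ(2/r₁ − 1/a_t)] = 1872 m/s.
At r₂: circular v_c2 = √(μ/r₂) = 890.1 m/s; transfer-apolune v_a = √[μ(2/r₂ − 1/a_t)] = 632.5 m/s.
Δv₂ = v_c2 − v_a = 257.6 m/s.

Δv ≈ 257.6 m/s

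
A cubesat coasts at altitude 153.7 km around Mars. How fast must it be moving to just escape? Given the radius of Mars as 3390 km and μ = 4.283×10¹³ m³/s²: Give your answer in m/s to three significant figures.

r = 3390 + 153.7 = 3543.7 km = 3.5437×10⁶ m.
Escape speed v_esc = √(2μ/r) = √(2 × 4.283×10¹³ / 3.544×10⁶) = √(2.417×10⁷) = 4917 m/s.

v_esc ≈ 4920 m/s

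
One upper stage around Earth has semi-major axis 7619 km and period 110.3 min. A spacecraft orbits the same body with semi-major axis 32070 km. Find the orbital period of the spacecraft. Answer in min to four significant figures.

T₂ ≈ 952.5 min

Kepler's third law: T² ∝ a³, so T₂ = T₁ (a₂/a₁)^(3/2).
a₂/a₁ = 4.209, (a₂/a₁)^(3/2) = 8.636.
T₂ = 110.3 × 8.636 = 952.5 min.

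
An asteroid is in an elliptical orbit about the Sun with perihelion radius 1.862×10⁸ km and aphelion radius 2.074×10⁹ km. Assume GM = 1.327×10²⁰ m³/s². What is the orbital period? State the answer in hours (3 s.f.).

T ≈ 182000 hours

Semi-major axis a = (r_p + r_a)/2 = (1.8620×10⁸ + 2.0740×10⁹)/2 = 1.1301×10⁹ km = 1.130×10¹² m.
By Kepler's third law T = 2π√(a³/μ) = 2π × 1.043×10⁸ = 6.553×10⁸ s.
= 1.820×10⁵ hours.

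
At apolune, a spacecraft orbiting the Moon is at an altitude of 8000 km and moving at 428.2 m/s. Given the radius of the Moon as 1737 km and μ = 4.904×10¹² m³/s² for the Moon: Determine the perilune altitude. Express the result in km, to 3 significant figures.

r_a = 1737 + 8000 = 9737.0 km = 9.737×10⁶ m.
Specific energy ε = v²/2 − μ/r = -4.120×10⁵ J/kg, so a = −μ/(2ε) = 5.952×10⁶ m.
The apsides satisfy r_p + r_a = 2a, so the perilune radius is 2a − r_a = 2.167×10⁶ m = 2166.8 km.
Perilune altitude = 2166.8 − 1737 = 429.83 km.

perilune altitude ≈ 430 km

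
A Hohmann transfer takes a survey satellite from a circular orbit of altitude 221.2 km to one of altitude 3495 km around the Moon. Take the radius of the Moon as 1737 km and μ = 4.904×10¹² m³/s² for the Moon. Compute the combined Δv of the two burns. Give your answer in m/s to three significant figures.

r₁ = 1737 + 221.2 = 1958.2 km = 1.9582×10⁶ m.
r₂ = 1737 + 3495 = 5232.0 km = 5.2320×10⁶ m.
Transfer ellipse a_t = (r₁ + r₂)/2 = 3.595×10⁶ m.
At r₁: circular v_c1 = √(μ/r₁) = 1583 m/s; transfer-perilune v_p = √[μ(2/r₁ − 1/a_t)] = 1909 m/s.
Δv₁ = v_p − v_c1 = 326.6 m/s.
At r₂: circular v_c2 = √(μ/r₂) = 968.1 m/s; transfer-apolune v_a = √[μ(2/r₂ − 1/a_t)] = 714.5 m/s.
Δv₂ = v_c2 − v_a = 253.6 m/s.
Total Δv = Δv₁ + Δv₂ = 580.2 m/s.

Δv_total ≈ 580 m/s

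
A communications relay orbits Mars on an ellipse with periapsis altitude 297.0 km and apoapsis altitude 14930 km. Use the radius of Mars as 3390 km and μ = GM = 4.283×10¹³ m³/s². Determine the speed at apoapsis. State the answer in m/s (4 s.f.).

v ≈ 885.1 m/s

r_p = 3390 + 297.0 = 3687.0 km = 3.6870×10⁶ m.
r_a = 3390 + 14930 = 18320 km = 1.8320×10⁷ m.
Semi-major axis a = (r_p + r_a)/2 = 11004 km = 1.100×10⁷ m.
Vis-viva: v² = μ(2/r − 1/a) = 4.283×10¹³ × (1.092×10⁻⁷ − 9.088×10⁻⁸) = 7.834×10⁵ m²/s².
v = 885.1 m/s.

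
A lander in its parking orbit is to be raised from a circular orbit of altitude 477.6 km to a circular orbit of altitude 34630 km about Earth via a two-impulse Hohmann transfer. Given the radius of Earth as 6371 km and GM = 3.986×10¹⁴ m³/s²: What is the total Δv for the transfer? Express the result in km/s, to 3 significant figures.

r₁ = 6371 + 477.6 = 6848.6 km = 6.8486×10⁶ m.
r₂ = 6371 + 34630 = 41001 km = 4.1001×10⁷ m.
Transfer ellipse a_t = (r₁ + r₂)/2 = 2.392×10⁷ m.
At r₁: circular v_c1 = √(μ/r₁) = 7629 m/s; transfer-perigee v_p = √[μ(2/r₁ − 1/a_t)] = 9987 m/s.
Δv₁ = v_p − v_c1 = 2358 m/s.
At r₂: circular v_c2 = √(μ/r₂) = 3118 m/s; transfer-apogee v_a = √[μ(2/r₂ − 1/a_t)] = 1668 m/s.
Δv₂ = v_c2 − v_a = 1450 m/s.
Total Δv = Δv₁ + Δv₂ = 3808 m/s = 3.808 km/s.

Δv_total ≈ 3.81 km/s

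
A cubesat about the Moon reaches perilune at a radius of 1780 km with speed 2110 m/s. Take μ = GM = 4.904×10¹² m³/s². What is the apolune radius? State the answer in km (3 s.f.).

apolune radius ≈ 7490 km

r_p = 1.780×10⁶ m.
Specific energy ε = v²/2 − μ/r = -5.290×10⁵ J/kg, so a = −μ/(2ε) = 4.635×10⁶ m.
The apsides satisfy r_p + r_a = 2a, so the apolune radius is 2a − r_p = 7.490×10⁶ m = 7490.2 km.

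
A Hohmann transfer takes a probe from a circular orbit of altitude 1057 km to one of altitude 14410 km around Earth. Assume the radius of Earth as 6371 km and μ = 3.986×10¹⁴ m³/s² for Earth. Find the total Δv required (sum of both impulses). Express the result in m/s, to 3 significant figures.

r₁ = 6371 + 1057 = 7428.0 km = 7.4280×10⁶ m.
r₂ = 6371 + 14410 = 20781 km = 2.0781×10⁷ m.
Transfer ellipse a_t = (r₁ + r₂)/2 = 1.410×10⁷ m.
At r₁: circular v_c1 = √(μ/r₁) = 7325 m/s; transfer-perigee v_p = √[μ(2/r₁ − 1/a_t)] = 8892 m/s.
Δv₁ = v_p − v_c1 = 1566 m/s.
At r₂: circular v_c2 = √(μ/r₂) = 4380 m/s; transfer-apogee v_a = √[μ(2/r₂ − 1/a_t)] = 3178 m/s.
Δv₂ = v_c2 − v_a = 1201 m/s.
Total Δv = Δv₁ + Δv₂ = 2768 m/s.

Δv_total ≈ 2770 m/s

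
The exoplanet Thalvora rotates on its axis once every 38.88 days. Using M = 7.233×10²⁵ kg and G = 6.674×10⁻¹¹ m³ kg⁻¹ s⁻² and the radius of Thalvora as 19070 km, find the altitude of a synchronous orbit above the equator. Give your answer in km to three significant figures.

h_sync ≈ 1.09×10⁶ km

μ = GM = 6.674×10⁻¹¹ × 7.233×10²⁵ = 4.827×10¹⁵ m³/s².
T = 38.88 days = 3.359×10⁶ s.
A synchronous orbit has period T, so by Kepler's third law a = (μT²/4π²)^(1/3).
μT²/4π² = 4.827×10¹⁵ × (3.359×10⁶)² / 39.48 = 1.380×10²⁷ m³.
a = 1.113×10⁹ m = 1.1133×10⁶ km.
Altitude h = a − R = 1.1133×10⁶ − 19070 = 1.0942×10⁶ km.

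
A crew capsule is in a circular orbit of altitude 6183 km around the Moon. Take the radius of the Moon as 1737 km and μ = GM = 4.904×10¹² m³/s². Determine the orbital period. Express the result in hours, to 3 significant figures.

r = 1737 + 6183 = 7920.0 km = 7.9200×10⁶ m.
Kepler's third law: T = 2π√(r³/μ) = 2π√((7.920×10⁶)³ / 4.904×10¹²).
r³/μ = 1.013×10⁸ s², so T = 2π × 1.006×10⁴ = 6.324×10⁴ s.
Converting: 6.324×10⁴ s ÷ 3600 = 17.57 hours.

T ≈ 17.6 hours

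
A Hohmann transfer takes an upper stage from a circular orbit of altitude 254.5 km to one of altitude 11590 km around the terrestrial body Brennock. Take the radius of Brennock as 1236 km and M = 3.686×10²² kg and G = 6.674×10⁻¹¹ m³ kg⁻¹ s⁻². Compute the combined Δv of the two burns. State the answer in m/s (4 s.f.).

Δv_total ≈ 673.1 m/s

μ = GM = 6.674×10⁻¹¹ × 3.686×10²² = 2.460×10¹² m³/s².
r₁ = 1236 + 254.5 = 1490.5 km = 1.4905×10⁶ m.
r₂ = 1236 + 11590 = 12826 km = 1.2826×10⁷ m.
Transfer ellipse a_t = (r₁ + r₂)/2 = 7.158×10⁶ m.
At r₁: circular v_c1 = √(μ/r₁) = 1285 m/s; transfer-periapsis v_p = √[μ(2/r₁ − 1/a_t)] = 1720 m/s.
Δv₁ = v_p − v_c1 = 435.0 m/s.
At r₂: circular v_c2 = √(μ/r₂) = 438.0 m/s; transfer-apoapsis v_a = √[μ(2/r₂ − 1/a_t)] = 199.8 m/s.
Δv₂ = v_c2 − v_a = 238.1 m/s.
Total Δv = Δv₁ + Δv₂ = 673.1 m/s.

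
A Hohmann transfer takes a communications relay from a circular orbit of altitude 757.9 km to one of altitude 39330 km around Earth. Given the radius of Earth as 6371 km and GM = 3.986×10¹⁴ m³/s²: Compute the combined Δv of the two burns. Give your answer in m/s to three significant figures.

Δv_total ≈ 3780 m/s

r₁ = 6371 + 757.9 = 7128.9 km = 7.1289×10⁶ m.
r₂ = 6371 + 39330 = 45701 km = 4.5701×10⁷ m.
Transfer ellipse a_t = (r₁ + r₂)/2 = 2.641×10⁷ m.
At r₁: circular v_c1 = √(μ/r₁) = 7478 m/s; transfer-perigee v_p = √[μ(2/r₁ − 1/a_t)] = 9835 m/s.
Δv₁ = v_p − v_c1 = 2358 m/s.
At r₂: circular v_c2 = √(μ/r₂) = 2953 m/s; transfer-apogee v_a = √[μ(2/r₂ − 1/a_t)] = 1534 m/s.
Δv₂ = v_c2 − v_a = 1419 m/s.
Total Δv = Δv₁ + Δv₂ = 3777 m/s.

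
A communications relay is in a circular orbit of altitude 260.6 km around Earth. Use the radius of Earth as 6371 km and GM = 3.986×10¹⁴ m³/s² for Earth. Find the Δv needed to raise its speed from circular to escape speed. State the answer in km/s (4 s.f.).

Δv ≈ 3.211 km/s

r = 6371 + 260.6 = 6631.6 km = 6.6316×10⁶ m.
Circular speed v_c = √(μ/r) = 7753 m/s.
Escape speed v_esc = √(2μ/r) = √2 × v_c = 10960 m/s.
Δv = v_esc − v_c = 3211 m/s = 3.211 km/s.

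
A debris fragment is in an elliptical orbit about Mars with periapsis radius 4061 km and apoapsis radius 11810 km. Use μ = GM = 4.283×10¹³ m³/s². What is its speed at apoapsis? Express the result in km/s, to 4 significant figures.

Semi-major axis a = (r_p + r_a)/2 = 7935.5 km = 7.936×10⁶ m.
Vis-viva: v² = μ(2/r − 1/a) = 4.283×10¹³ × (1.693×10⁻⁷ − 1.260×10⁻⁷) = 1.856×10⁶ m²/s².
v = 1362 m/s = 1.362 km/s.

v ≈ 1.362 km/s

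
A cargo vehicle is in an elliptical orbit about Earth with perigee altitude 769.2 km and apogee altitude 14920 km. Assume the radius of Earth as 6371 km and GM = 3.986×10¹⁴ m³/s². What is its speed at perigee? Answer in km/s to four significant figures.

v ≈ 9.144 km/s

r_p = 6371 + 769.2 = 7140.2 km = 7.1402×10⁶ m.
r_a = 6371 + 14920 = 21291 km = 2.1291×10⁷ m.
Semi-major axis a = (r_p + r_a)/2 = 14216 km = 1.422×10⁷ m.
Vis-viva: v² = μ(2/r − 1/a) = 3.986×10¹⁴ × (2.801×10⁻⁷ − 7.035×10⁻⁸) = 8.361×10⁷ m²/s².
v = 9144 m/s = 9.144 km/s.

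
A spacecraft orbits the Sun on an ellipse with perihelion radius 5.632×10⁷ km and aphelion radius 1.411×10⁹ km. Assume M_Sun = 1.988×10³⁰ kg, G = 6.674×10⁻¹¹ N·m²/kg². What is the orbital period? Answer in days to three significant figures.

μ = GM = 6.674×10⁻¹¹ × 1.988×10³⁰ = 1.327×10²⁰ m³/s².
Semi-major axis a = (r_p + r_a)/2 = (5.6320×10⁷ + 1.4110×10⁹)/2 = 7.3366×10⁸ km = 7.337×10¹¹ m.
By Kepler's third law T = 2π√(a³/μ) = 2π × 5.456×10⁷ = 3.428×10⁸ s.
= 3967 days.

T ≈ 3970 days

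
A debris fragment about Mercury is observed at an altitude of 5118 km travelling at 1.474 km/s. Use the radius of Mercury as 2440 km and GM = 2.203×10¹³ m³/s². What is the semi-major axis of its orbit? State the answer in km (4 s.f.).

a ≈ 6024 km

r = 2440 + 5118 = 7558.0 km = 7.558×10⁶ m.
Specific orbital energy ε = v²/2 − μ/r = (1474)²/2 − 2.203×10¹³/7.558×10⁶ = -1.828×10⁶ J/kg.
Since ε = −μ/(2a), a = −μ/(2ε) = 6.024×10⁶ m = 6024.2 km.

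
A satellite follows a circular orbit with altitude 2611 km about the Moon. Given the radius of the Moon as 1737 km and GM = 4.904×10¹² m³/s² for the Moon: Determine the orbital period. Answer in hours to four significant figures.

T ≈ 7.146 hours

r = 1737 + 2611 = 4348.0 km = 4.3480×10⁶ m.
Kepler's third law: T = 2π√(r³/μ) = 2π√((4.348×10⁶)³ / 4.904×10¹²).
r³/μ = 1.676×10⁷ s², so T = 2π × 4.094×10³ = 2.572×10⁴ s.
Converting: 2.572×10⁴ s ÷ 3600 = 7.146 hours.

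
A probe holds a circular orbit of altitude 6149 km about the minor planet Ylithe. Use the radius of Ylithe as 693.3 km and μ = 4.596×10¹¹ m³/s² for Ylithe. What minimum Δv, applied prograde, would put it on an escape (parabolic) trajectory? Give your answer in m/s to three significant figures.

r = 693.3 + 6149 = 6842.3 km = 6.8423×10⁶ m.
Circular speed v_c = √(μ/r) = 259.2 m/s.
Escape speed v_esc = √(2μ/r) = √2 × v_c = 366.5 m/s.
Δv = v_esc − v_c = 107.4 m/s.

Δv ≈ 107 m/s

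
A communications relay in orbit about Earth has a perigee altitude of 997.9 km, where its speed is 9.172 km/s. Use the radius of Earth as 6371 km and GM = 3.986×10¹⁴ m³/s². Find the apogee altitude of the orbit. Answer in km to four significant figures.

r_p = 6371 + 997.9 = 7368.9 km = 7.369×10⁶ m.
Specific energy ε = v²/2 − μ/r = -1.203×10⁷ J/kg, so a = −μ/(2ε) = 1.657×10⁷ m.
The apsides satisfy r_p + r_a = 2a, so the apogee radius is 2a − r_p = 2.577×10⁷ m = 25767 km.
Apogee altitude = 25767 − 6371 = 19396 km.

apogee altitude ≈ 19400 km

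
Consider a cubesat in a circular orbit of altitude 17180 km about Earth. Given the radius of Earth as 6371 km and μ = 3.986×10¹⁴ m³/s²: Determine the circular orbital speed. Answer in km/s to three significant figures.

v ≈ 4.11 km/s

r = 6371 + 17180 = 23551 km = 2.3551×10⁷ m.
For a circular orbit v = √(μ/r) = √(3.986×10¹⁴ / 2.355×10⁷) = √(1.692×10⁷) = 4114 m/s.
That is 4.114 km/s.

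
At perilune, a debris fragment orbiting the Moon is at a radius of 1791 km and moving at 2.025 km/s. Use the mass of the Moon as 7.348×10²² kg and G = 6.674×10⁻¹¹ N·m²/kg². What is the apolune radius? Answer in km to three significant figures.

apolune radius ≈ 5340 km

μ = GM = 6.674×10⁻¹¹ × 7.348×10²² = 4.904×10¹² m³/s².
r_p = 1.791×10⁶ m.
Specific energy ε = v²/2 − μ/r = -6.879×10⁵ J/kg, so a = −μ/(2ε) = 3.565×10⁶ m.
The apsides satisfy r_p + r_a = 2a, so the apolune radius is 2a − r_p = 5.339×10⁶ m = 5338.5 km.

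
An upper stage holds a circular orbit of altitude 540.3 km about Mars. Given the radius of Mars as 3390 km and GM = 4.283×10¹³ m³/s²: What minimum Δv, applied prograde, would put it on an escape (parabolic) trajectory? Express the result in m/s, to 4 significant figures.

r = 3390 + 540.3 = 3930.3 km = 3.9303×10⁶ m.
Circular speed v_c = √(μ/r) = 3301 m/s.
Escape speed v_esc = √(2μ/r) = √2 × v_c = 4668 m/s.
Δv = v_esc − v_c = 1367 m/s.

Δv ≈ 1367 m/s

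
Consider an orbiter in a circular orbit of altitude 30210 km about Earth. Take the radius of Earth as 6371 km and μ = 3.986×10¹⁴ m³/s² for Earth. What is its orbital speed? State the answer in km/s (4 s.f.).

r = 6371 + 30210 = 36581 km = 3.6581×10⁷ m.
For a circular orbit v = √(μ/r) = √(3.986×10¹⁴ / 3.658×10⁷) = √(1.090×10⁷) = 3301 m/s.
That is 3.301 km/s.

v ≈ 3.301 km/s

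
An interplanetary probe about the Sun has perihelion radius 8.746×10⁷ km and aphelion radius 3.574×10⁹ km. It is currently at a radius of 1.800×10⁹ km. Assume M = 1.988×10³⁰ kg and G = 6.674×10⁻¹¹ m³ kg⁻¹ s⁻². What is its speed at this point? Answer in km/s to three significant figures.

μ = GM = 6.674×10⁻¹¹ × 1.988×10³⁰ = 1.327×10²⁰ m³/s².
Semi-major axis a = (r_p + r_a)/2 = 1.8307×10⁹ km = 1.831×10¹² m.
Vis-viva: v² = μ(2/r − 1/a) = 1.327×10²⁰ × (1.111×10⁻¹² − 5.462×10⁻¹³) = 7.495×10⁷ m²/s².
v = 8657 m/s = 8.657 km/s.

v ≈ 8.66 km/s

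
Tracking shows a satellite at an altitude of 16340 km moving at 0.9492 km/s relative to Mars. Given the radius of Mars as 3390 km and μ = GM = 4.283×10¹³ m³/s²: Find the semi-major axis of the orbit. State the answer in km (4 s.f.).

a ≈ 12450 km

r = 3390 + 16340 = 19730 km = 1.973×10⁷ m.
Specific orbital energy ε = v²/2 − μ/r = (949.2)²/2 − 4.283×10¹³/1.973×10⁷ = -1.720×10⁶ J/kg.
Since ε = −μ/(2a), a = −μ/(2ε) = 1.245×10⁷ m = 12448 km.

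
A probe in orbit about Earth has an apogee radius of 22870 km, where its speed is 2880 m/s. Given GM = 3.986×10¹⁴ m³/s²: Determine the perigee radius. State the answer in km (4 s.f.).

perigee radius ≈ 7141 km

r_a = 2.287×10⁷ m.
Specific energy ε = v²/2 − μ/r = -1.328×10⁷ J/kg, so a = −μ/(2ε) = 1.501×10⁷ m.
The apsides satisfy r_p + r_a = 2a, so the perigee radius is 2a − r_a = 7.141×10⁶ m = 7141.1 km.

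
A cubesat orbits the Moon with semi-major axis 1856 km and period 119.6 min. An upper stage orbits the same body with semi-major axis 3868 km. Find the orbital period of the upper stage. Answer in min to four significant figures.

Kepler's third law: T² ∝ a³, so T₂ = T₁ (a₂/a₁)^(3/2).
a₂/a₁ = 2.084, (a₂/a₁)^(3/2) = 3.009.
T₂ = 119.6 × 3.009 = 359.8 min.

T₂ ≈ 359.8 min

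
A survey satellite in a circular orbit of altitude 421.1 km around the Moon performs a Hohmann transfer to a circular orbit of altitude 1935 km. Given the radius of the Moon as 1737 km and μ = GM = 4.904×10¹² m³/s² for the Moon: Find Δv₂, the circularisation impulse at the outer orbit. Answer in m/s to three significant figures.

r₁ = 1737 + 421.1 = 2158.1 km = 2.1581×10⁶ m.
r₂ = 1737 + 1935 = 3672.0 km = 3.6720×10⁶ m.
Transfer ellipse a_t = (r₁ + r₂)/2 = 2.915×10⁶ m.
At r₁: circular v_c1 = √(μ/r₁) = 1507 m/s; transfer-perilune v_p = √[μ(2/r₁ − 1/a_t)] = 1692 m/s.
At r₂: circular v_c2 = √(μ/r₂) = 1156 m/s; transfer-apolune v_a = √[μ(2/r₂ − 1/a_t)] = 994.3 m/s.
Δv₂ = v_c2 − v_a = 161.3 m/s.

Δv ≈ 161 m/s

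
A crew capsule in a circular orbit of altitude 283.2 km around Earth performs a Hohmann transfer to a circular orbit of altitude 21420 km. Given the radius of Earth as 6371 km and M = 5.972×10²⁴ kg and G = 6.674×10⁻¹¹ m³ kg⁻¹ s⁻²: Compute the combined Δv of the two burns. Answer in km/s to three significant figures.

Δv_total ≈ 3.52 km/s

μ = GM = 6.674×10⁻¹¹ × 5.972×10²⁴ = 3.986×10¹⁴ m³/s².
r₁ = 6371 + 283.2 = 6654.2 km = 6.6542×10⁶ m.
r₂ = 6371 + 21420 = 27791 km = 2.7791×10⁷ m.
Transfer ellipse a_t = (r₁ + r₂)/2 = 1.722×10⁷ m.
At r₁: circular v_c1 = √(μ/r₁) = 7739 m/s; transfer-perigee v_p = √[μ(2/r₁ − 1/a_t)] = 9831 m/s.
Δv₁ = v_p − v_c1 = 2092 m/s.
At r₂: circular v_c2 = √(μ/r₂) = 3787 m/s; transfer-apogee v_a = √[μ(2/r₂ − 1/a_t)] = 2354 m/s.
Δv₂ = v_c2 − v_a = 1433 m/s.
Total Δv = Δv₁ + Δv₂ = 3525 m/s = 3.525 km/s.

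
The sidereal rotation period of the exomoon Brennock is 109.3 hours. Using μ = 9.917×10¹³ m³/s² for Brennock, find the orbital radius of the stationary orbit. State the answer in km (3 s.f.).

r_sync ≈ 73000 km

T = 109.3 hours = 3.935×10⁵ s.
A synchronous orbit has period T, so by Kepler's third law a = (μT²/4π²)^(1/3).
μT²/4π² = 9.917×10¹³ × (3.935×10⁵)² / 39.48 = 3.889×10²³ m³.
a = 7.299×10⁷ m = 72994 km.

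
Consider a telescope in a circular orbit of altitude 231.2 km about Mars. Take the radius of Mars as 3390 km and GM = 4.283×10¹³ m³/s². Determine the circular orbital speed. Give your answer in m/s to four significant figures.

r = 3390 + 231.2 = 3621.2 km = 3.6212×10⁶ m.
For a circular orbit v = √(μ/r) = √(4.283×10¹³ / 3.621×10⁶) = √(1.183×10⁷) = 3439 m/s.

v ≈ 3439 m/s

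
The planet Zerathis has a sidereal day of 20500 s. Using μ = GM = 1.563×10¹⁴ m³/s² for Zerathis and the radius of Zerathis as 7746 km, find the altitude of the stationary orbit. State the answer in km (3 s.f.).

h_sync ≈ 4100 km

A synchronous orbit has period T, so by Kepler's third law a = (μT²/4π²)^(1/3).
μT²/4π² = 1.563×10¹⁴ × (2.050×10⁴)² / 39.48 = 1.664×10²¹ m³.
a = 1.185×10⁷ m = 11850 km.
Altitude h = a − R = 11850 − 7746 = 4103.6 km.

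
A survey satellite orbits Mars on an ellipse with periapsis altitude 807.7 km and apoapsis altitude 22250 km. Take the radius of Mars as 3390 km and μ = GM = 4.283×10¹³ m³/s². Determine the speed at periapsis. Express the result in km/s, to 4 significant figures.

r_p = 3390 + 807.7 = 4197.7 km = 4.1977×10⁶ m.
r_a = 3390 + 22250 = 25640 km = 2.5640×10⁷ m.
Semi-major axis a = (r_p + r_a)/2 = 14919 km = 1.492×10⁷ m.
Vis-viva: v² = μ(2/r − 1/a) = 4.283×10¹³ × (4.765×10⁻⁷ − 6.703×10⁻⁸) = 1.754×10⁷ m²/s².
v = 4188 m/s = 4.188 km/s.

v ≈ 4.188 km/s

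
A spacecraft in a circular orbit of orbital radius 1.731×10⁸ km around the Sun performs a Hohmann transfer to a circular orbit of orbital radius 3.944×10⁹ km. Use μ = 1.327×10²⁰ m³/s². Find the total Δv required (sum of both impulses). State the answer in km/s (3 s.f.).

Δv_total ≈ 14.8 km/s

r₁ = 1.731×10⁸ km = 1.731×10¹¹ m.
r₂ = 3.944×10⁹ km = 3.944×10¹² m.
Transfer ellipse a_t = (r₁ + r₂)/2 = 2.059×10¹² m.
At r₁: circular v_c1 = √(μ/r₁) = 27690 m/s; transfer-perihelion v_p = √[μ(2/r₁ − 1/a_t)] = 38320 m/s.
Δv₁ = v_p − v_c1 = 10640 m/s.
At r₂: circular v_c2 = √(μ/r₂) = 5801 m/s; transfer-aphelion v_a = √[μ(2/r₂ − 1/a_t)] = 1682 m/s.
Δv₂ = v_c2 − v_a = 4118 m/s.
Total Δv = Δv₁ + Δv₂ = 14760 m/s = 14.76 km/s.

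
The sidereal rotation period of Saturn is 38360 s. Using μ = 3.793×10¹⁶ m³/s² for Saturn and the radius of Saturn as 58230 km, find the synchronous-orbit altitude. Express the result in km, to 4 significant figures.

A synchronous orbit has period T, so by Kepler's third law a = (μT²/4π²)^(1/3).
μT²/4π² = 3.793×10¹⁶ × (3.836×10⁴)² / 39.48 = 1.414×10²⁴ m³.
a = 1.122×10⁸ m = 1.1223×10⁵ km.
Altitude h = a − R = 1.1223×10⁵ − 58230 = 54005 km.

h_sync ≈ 54000 km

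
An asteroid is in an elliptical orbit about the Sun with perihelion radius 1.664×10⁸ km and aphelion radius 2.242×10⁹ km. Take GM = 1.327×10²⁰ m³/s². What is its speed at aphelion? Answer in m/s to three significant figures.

v ≈ 2860 m/s

Semi-major axis a = (r_p + r_a)/2 = 1.2042×10⁹ km = 1.204×10¹² m.
Vis-viva: v² = μ(2/r − 1/a) = 1.327×10²⁰ × (8.921×10⁻¹³ − 8.304×10⁻¹³) = 8.179×10⁶ m²/s².
v = 2860 m/s.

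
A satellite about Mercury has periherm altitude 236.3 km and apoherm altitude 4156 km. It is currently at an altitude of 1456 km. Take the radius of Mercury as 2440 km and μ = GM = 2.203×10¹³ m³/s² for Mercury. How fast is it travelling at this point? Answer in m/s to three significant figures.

r_p = 2440 + 236.3 = 2676.3 km = 2.6763×10⁶ m.
r_a = 2440 + 4156 = 6596.0 km = 6.5960×10⁶ m.
r = 2440 + 1456 = 3896.0 km = 3.896×10⁶ m.
Semi-major axis a = (r_p + r_a)/2 = 4636.1 km = 4.636×10⁶ m.
Vis-viva: v² = μ(2/r − 1/a) = 2.203×10¹³ × (5.133×10⁻⁷ − 2.157×10⁻⁷) = 6.557×10⁶ m²/s².
v = 2561 m/s.

v ≈ 2560 m/s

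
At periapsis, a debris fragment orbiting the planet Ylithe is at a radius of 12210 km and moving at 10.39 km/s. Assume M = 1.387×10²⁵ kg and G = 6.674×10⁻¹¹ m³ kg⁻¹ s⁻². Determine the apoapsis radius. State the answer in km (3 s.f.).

apoapsis radius ≈ 30200 km

μ = GM = 6.674×10⁻¹¹ × 1.387×10²⁵ = 9.257×10¹⁴ m³/s².
r_p = 1.221×10⁷ m.
Specific energy ε = v²/2 − μ/r = -2.184×10⁷ J/kg, so a = −μ/(2ε) = 2.119×10⁷ m.
The apsides satisfy r_p + r_a = 2a, so the apoapsis radius is 2a − r_p = 3.018×10⁷ m = 30180 km.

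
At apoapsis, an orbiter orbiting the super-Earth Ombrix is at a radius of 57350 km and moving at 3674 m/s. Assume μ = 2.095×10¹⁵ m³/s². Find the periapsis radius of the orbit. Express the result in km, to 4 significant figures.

periapsis radius ≈ 13000 km

r_a = 5.735×10⁷ m.
Specific energy ε = v²/2 − μ/r = -2.978×10⁷ J/kg, so a = −μ/(2ε) = 3.517×10⁷ m.
The apsides satisfy r_p + r_a = 2a, so the periapsis radius is 2a − r_a = 1.300×10⁷ m = 12997 km.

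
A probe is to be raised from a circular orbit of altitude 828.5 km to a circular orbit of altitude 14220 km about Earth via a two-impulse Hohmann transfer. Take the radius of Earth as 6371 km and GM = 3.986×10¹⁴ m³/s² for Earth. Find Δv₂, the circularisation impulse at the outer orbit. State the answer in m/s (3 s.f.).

r₁ = 6371 + 828.5 = 7199.5 km = 7.1995×10⁶ m.
r₂ = 6371 + 14220 = 20591 km = 2.0591×10⁷ m.
Transfer ellipse a_t = (r₁ + r₂)/2 = 1.390×10⁷ m.
At r₁: circular v_c1 = √(μ/r₁) = 7441 m/s; transfer-perigee v_p = √[μ(2/r₁ − 1/a_t)] = 9058 m/s.
At r₂: circular v_c2 = √(μ/r₂) = 4400 m/s; transfer-apogee v_a = √[μ(2/r₂ − 1/a_t)] = 3167 m/s.
Δv₂ = v_c2 − v_a = 1233 m/s.

Δv ≈ 1230 m/s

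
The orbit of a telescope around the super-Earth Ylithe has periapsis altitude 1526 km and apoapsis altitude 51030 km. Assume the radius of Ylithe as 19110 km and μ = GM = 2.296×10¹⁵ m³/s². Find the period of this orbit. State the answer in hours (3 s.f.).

r_p = 19110 + 1526 = 20636 km = 2.0636×10⁷ m.
r_a = 19110 + 51030 = 70140 km = 7.0140×10⁷ m.
Semi-major axis a = (r_p + r_a)/2 = (20636 + 70140)/2 = 45388 km = 4.539×10⁷ m.
By Kepler's third law T = 2π√(a³/μ) = 2π × 6.382×10³ = 4.010×10⁴ s.
= 11.14 hours.

T ≈ 11.1 hours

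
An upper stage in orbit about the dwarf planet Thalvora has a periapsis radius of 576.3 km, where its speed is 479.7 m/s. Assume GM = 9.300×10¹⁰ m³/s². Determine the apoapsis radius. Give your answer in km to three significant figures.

apoapsis radius ≈ 1430 km

r_p = 5.763×10⁵ m.
Specific energy ε = v²/2 − μ/r = -4.632×10⁴ J/kg, so a = −μ/(2ε) = 1.004×10⁶ m.
The apsides satisfy r_p + r_a = 2a, so the apoapsis radius is 2a − r_p = 1.432×10⁶ m = 1431.5 km.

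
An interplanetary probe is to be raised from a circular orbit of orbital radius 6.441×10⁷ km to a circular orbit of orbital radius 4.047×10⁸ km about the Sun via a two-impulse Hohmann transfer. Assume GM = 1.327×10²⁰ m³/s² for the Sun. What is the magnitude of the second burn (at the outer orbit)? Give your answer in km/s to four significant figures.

Δv ≈ 8.619 km/s

r₁ = 6.441×10⁷ km = 6.441×10¹⁰ m.
r₂ = 4.047×10⁸ km = 4.047×10¹¹ m.
Transfer ellipse a_t = (r₁ + r₂)/2 = 2.346×10¹¹ m.
At r₁: circular v_c1 = √(μ/r₁) = 45390 m/s; transfer-perihelion v_p = √[μ(2/r₁ − 1/a_t)] = 59620 m/s.
At r₂: circular v_c2 = √(μ/r₂) = 18110 m/s; transfer-aphelion v_a = √[μ(2/r₂ − 1/a_t)] = 9489 m/s.
Δv₂ = v_c2 − v_a = 8619 m/s.
= 8.619 km/s.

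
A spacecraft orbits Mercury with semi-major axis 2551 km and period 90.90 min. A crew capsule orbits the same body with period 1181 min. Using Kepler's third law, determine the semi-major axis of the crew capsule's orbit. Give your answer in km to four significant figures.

Kepler's third law: a³ ∝ T², so a₂ = a₁ (T₂/T₁)^(2/3).
T₂/T₁ = 12.99, (T₂/T₁)^(2/3) = 5.527.
a₂ = 2551 × 5.527 = 14100 km.

a₂ ≈ 14100 km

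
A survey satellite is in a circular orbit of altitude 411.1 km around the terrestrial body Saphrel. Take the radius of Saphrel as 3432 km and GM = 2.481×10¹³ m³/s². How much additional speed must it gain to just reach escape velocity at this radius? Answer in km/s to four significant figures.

r = 3432 + 411.1 = 3843.1 km = 3.8431×10⁶ m.
Circular speed v_c = √(μ/r) = 2541 m/s.
Escape speed v_esc = √(2μ/r) = √2 × v_c = 3593 m/s.
Δv = v_esc − v_c = 1052 m/s = 1.052 km/s.

Δv ≈ 1.052 km/s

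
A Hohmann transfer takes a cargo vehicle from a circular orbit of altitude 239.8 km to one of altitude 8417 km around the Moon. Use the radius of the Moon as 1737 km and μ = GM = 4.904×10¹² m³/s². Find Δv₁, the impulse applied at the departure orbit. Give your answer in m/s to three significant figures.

Δv ≈ 463 m/s

r₁ = 1737 + 239.8 = 1976.8 km = 1.9768×10⁶ m.
r₂ = 1737 + 8417 = 10154 km = 1.0154×10⁷ m.
Transfer ellipse a_t = (r₁ + r₂)/2 = 6.065×10⁶ m.
At r₁: circular v_c1 = √(μ/r₁) = 1575 m/s; transfer-perilune v_p = √[μ(2/r₁ − 1/a_t)] = 2038 m/s.
Δv₁ = v_p − v_c1 = 462.9 m/s.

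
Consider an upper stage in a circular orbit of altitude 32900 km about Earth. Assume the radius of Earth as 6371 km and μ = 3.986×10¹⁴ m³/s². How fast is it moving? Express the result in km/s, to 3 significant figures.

v ≈ 3.19 km/s

r = 6371 + 32900 = 39271 km = 3.9271×10⁷ m.
For a circular orbit v = √(μ/r) = √(3.986×10¹⁴ / 3.927×10⁷) = √(1.015×10⁷) = 3186 m/s.
That is 3.186 km/s.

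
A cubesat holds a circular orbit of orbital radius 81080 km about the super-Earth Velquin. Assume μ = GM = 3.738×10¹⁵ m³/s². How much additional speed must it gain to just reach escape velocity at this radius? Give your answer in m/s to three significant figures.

Δv ≈ 2810 m/s

r = 81080 km = 8.108×10⁷ m.
Circular speed v_c = √(μ/r) = 6790 m/s.
Escape speed v_esc = √(2μ/r) = √2 × v_c = 9602 m/s.
Δv = v_esc − v_c = 2812 m/s.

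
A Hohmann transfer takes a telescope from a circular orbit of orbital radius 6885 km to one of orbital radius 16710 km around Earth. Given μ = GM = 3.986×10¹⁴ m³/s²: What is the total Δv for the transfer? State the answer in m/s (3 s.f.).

r₁ = 6885 km = 6.885×10⁶ m.
r₂ = 16710 km = 1.671×10⁷ m.
Transfer ellipse a_t = (r₁ + r₂)/2 = 1.180×10⁷ m.
At r₁: circular v_c1 = √(μ/r₁) = 7609 m/s; transfer-perigee v_p = √[μ(2/r₁ − 1/a_t)] = 9055 m/s.
Δv₁ = v_p − v_c1 = 1447 m/s.
At r₂: circular v_c2 = √(μ/r₂) = 4884 m/s; transfer-apogee v_a = √[μ(2/r₂ − 1/a_t)] = 3731 m/s.
Δv₂ = v_c2 − v_a = 1153 m/s.
Total Δv = Δv₁ + Δv₂ = 2600 m/s.

Δv_total ≈ 2600 m/s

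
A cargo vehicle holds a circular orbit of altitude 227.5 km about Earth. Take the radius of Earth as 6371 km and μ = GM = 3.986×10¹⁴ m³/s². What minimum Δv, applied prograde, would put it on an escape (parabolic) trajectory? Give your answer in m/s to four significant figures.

r = 6371 + 227.5 = 6598.5 km = 6.5985×10⁶ m.
Circular speed v_c = √(μ/r) = 7772 m/s.
Escape speed v_esc = √(2μ/r) = √2 × v_c = 10990 m/s.
Δv = v_esc − v_c = 3219 m/s.

Δv ≈ 3219 m/s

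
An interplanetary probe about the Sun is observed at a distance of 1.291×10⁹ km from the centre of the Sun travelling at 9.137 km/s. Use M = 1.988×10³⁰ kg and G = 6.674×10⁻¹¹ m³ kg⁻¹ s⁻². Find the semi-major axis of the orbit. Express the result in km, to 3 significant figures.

a ≈ 1.09×10⁹ km

μ = GM = 6.674×10⁻¹¹ × 1.988×10³⁰ = 1.327×10²⁰ m³/s².
r = 1.291×10¹² m.
Specific orbital energy ε = v²/2 − μ/r = (9137)²/2 − 1.327×10²⁰/1.291×10¹² = -6.103×10⁷ J/kg.
Since ε = −μ/(2a), a = −μ/(2ε) = 1.087×10¹² m = 1.0870×10⁹ km.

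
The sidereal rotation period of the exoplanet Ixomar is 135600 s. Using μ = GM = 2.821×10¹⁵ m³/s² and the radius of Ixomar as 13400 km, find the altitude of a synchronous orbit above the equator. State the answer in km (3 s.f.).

A synchronous orbit has period T, so by Kepler's third law a = (μT²/4π²)^(1/3).
μT²/4π² = 2.821×10¹⁵ × (1.356×10⁵)² / 39.48 = 1.314×10²⁴ m³.
a = 1.095×10⁸ m = 1.0953×10⁵ km.
Altitude h = a − R = 1.0953×10⁵ − 13400 = 96127 km.

h_sync ≈ 96100 km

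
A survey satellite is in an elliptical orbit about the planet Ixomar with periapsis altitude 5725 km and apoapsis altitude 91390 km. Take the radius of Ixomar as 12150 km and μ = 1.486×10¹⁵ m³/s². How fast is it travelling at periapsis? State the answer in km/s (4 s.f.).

v ≈ 11.91 km/s

r_p = 12150 + 5725 = 17875 km = 1.7875×10⁷ m.
r_a = 12150 + 91390 = 103540 km = 1.0354×10⁸ m.
Semi-major axis a = (r_p + r_a)/2 = 60708 km = 6.071×10⁷ m.
Vis-viva: v² = μ(2/r − 1/a) = 1.486×10¹⁵ × (1.119×10⁻⁷ − 1.647×10⁻⁸) = 1.418×10⁸ m²/s².
v = 11910 m/s = 11.91 km/s.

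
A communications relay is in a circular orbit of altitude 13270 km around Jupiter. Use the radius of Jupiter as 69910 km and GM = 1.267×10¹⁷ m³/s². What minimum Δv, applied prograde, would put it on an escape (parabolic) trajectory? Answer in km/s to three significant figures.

Δv ≈ 16.2 km/s

r = 69910 + 13270 = 83180 km = 8.3180×10⁷ m.
Circular speed v_c = √(μ/r) = 39030 m/s.
Escape speed v_esc = √(2μ/r) = √2 × v_c = 55190 m/s.
Δv = v_esc − v_c = 16170 m/s = 16.17 km/s.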